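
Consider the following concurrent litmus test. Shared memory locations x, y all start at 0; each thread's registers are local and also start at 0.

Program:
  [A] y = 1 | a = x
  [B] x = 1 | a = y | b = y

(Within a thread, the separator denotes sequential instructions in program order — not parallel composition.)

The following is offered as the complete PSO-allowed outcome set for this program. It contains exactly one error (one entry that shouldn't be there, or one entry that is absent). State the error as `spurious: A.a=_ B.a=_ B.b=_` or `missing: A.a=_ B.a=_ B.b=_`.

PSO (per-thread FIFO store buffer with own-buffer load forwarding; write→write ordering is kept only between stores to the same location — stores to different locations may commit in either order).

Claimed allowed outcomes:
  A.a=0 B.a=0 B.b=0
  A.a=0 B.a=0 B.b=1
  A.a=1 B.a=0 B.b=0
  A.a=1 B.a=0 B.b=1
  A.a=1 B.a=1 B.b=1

outcome vector order: (A.a,B.a,B.b)
PSO: 6 outcomes — {0/0/0, 0/0/1, 0/1/1, 1/0/0, 1/0/1, 1/1/1}
PSO∖claimed = {0/1/1}

missing: A.a=0 B.a=1 B.b=1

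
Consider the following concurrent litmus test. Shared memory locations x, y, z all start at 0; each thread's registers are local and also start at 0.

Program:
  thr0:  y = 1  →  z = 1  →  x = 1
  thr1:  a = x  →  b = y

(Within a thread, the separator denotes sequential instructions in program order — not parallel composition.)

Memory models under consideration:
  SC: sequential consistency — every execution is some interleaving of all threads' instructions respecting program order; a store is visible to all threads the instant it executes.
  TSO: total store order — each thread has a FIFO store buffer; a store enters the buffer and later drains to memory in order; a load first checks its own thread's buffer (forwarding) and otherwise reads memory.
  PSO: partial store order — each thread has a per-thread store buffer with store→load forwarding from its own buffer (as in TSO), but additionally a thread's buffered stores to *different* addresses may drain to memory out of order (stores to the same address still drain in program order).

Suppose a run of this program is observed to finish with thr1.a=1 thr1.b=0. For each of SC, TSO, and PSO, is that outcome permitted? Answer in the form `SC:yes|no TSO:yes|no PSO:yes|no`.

SC:no TSO:no PSO:yes

outcome vector order: (thr1.a,thr1.b)
under SC → (0,0) (0,1) (1,1)
under TSO → (0,0) (0,1) (1,1)
under PSO → (0,0) (0,1) (1,0) (1,1)
target (1,0) ∈ {PSO}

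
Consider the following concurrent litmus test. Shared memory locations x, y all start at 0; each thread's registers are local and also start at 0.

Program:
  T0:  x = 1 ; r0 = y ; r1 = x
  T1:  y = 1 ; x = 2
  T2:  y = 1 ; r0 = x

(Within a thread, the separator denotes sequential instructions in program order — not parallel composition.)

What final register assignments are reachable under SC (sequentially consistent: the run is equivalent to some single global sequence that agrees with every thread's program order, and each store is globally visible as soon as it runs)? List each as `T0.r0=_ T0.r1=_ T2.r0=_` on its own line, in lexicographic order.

outcome vector order: (T0.r0,T0.r1,T2.r0)
|SC outcomes| = 10

T0.r0=0 T0.r1=1 T2.r0=1
T0.r0=0 T0.r1=1 T2.r0=2
T0.r0=0 T0.r1=2 T2.r0=1
T0.r0=0 T0.r1=2 T2.r0=2
T0.r0=1 T0.r1=1 T2.r0=0
T0.r0=1 T0.r1=1 T2.r0=1
T0.r0=1 T0.r1=1 T2.r0=2
T0.r0=1 T0.r1=2 T2.r0=0
T0.r0=1 T0.r1=2 T2.r0=1
T0.r0=1 T0.r1=2 T2.r0=2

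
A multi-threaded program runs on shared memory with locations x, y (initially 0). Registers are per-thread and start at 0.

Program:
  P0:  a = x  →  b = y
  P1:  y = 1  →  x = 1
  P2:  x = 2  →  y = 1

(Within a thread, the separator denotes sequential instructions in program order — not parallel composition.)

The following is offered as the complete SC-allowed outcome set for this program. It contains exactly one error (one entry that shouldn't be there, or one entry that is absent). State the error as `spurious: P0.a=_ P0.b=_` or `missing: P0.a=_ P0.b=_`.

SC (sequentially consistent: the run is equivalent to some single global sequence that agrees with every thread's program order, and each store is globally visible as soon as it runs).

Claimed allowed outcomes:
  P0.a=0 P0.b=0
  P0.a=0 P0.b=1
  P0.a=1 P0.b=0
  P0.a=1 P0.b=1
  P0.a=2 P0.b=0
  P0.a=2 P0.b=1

spurious: P0.a=1 P0.b=0

outcome vector order: (P0.a,P0.b)
SC: 5 outcomes — {(0,0), (0,1), (1,1), (2,0), (2,1)}
claimed∖SC = {(1,0)}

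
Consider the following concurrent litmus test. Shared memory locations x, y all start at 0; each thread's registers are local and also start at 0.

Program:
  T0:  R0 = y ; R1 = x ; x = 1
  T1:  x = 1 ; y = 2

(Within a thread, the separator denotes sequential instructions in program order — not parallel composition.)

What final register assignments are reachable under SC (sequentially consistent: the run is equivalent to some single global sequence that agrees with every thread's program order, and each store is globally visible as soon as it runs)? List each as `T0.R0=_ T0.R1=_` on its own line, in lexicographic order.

outcome vector order: (T0.R0,T0.R1)
|SC outcomes| = 3

T0.R0=0 T0.R1=0
T0.R0=0 T0.R1=1
T0.R0=2 T0.R1=1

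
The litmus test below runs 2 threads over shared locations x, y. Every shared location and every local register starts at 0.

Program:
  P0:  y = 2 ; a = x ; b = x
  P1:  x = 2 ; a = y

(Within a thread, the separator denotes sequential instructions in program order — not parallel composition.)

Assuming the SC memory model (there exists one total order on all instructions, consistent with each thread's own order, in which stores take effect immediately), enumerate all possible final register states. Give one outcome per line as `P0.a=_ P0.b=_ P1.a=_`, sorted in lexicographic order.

outcome vector order: (P0.a,P0.b,P1.a)
|SC outcomes| = 4

P0.a=0 P0.b=0 P1.a=2
P0.a=0 P0.b=2 P1.a=2
P0.a=2 P0.b=2 P1.a=0
P0.a=2 P0.b=2 P1.a=2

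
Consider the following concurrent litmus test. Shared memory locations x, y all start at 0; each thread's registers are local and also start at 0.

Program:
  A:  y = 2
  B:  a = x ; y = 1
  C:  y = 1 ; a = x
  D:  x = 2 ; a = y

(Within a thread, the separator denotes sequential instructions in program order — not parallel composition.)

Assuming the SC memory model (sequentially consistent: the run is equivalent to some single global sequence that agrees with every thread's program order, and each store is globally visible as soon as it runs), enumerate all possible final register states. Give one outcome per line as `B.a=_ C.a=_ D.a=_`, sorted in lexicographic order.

outcome vector order: (B.a,C.a,D.a)
|SC outcomes| = 10

B.a=0 C.a=0 D.a=1
B.a=0 C.a=0 D.a=2
B.a=0 C.a=2 D.a=0
B.a=0 C.a=2 D.a=1
B.a=0 C.a=2 D.a=2
B.a=2 C.a=0 D.a=1
B.a=2 C.a=0 D.a=2
B.a=2 C.a=2 D.a=0
B.a=2 C.a=2 D.a=1
B.a=2 C.a=2 D.a=2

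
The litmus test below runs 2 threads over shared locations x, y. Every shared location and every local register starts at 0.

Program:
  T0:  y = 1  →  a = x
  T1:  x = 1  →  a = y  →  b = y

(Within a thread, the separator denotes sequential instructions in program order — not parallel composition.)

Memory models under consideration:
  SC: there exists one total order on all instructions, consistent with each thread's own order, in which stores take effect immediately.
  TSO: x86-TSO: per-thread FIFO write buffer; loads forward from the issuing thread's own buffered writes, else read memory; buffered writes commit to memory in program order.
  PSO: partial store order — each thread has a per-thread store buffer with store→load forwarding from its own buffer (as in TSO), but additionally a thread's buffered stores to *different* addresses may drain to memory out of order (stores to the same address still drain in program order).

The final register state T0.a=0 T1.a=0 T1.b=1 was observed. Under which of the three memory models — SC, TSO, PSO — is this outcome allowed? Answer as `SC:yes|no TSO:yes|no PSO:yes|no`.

outcome vector order: (T0.a,T1.a,T1.b)
under SC → <0 1 1> <1 0 0> <1 0 1> <1 1 1>
under TSO → <0 0 0> <0 0 1> <0 1 1> <1 0 0> <1 0 1> <1 1 1>
under PSO → <0 0 0> <0 0 1> <0 1 1> <1 0 0> <1 0 1> <1 1 1>
target <0 0 1> ∈ {TSO,PSO}

SC:no TSO:yes PSO:yes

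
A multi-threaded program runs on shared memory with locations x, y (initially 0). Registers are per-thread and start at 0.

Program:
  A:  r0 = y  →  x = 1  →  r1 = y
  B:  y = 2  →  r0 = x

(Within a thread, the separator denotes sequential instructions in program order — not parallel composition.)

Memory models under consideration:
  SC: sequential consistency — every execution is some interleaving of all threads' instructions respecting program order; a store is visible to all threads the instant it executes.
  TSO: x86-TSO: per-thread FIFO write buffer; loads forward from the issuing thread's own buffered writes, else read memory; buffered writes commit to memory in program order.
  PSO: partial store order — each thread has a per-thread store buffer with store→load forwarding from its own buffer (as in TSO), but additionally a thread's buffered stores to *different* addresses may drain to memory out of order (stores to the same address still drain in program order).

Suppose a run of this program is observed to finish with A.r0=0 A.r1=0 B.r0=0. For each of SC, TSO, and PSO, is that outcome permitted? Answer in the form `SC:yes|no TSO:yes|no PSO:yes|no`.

outcome vector order: (A.r0,A.r1,B.r0)
SC: 5 outcomes — {(0,0,1), (0,2,0), (0,2,1), (2,2,0), (2,2,1)}
TSO: 6 outcomes — {(0,0,0), (0,0,1), (0,2,0), (0,2,1), (2,2,0), (2,2,1)}
PSO: 6 outcomes — {(0,0,0), (0,0,1), (0,2,0), (0,2,1), (2,2,0), (2,2,1)}
target (0,0,0) ∈ {TSO,PSO}

SC:no TSO:yes PSO:yes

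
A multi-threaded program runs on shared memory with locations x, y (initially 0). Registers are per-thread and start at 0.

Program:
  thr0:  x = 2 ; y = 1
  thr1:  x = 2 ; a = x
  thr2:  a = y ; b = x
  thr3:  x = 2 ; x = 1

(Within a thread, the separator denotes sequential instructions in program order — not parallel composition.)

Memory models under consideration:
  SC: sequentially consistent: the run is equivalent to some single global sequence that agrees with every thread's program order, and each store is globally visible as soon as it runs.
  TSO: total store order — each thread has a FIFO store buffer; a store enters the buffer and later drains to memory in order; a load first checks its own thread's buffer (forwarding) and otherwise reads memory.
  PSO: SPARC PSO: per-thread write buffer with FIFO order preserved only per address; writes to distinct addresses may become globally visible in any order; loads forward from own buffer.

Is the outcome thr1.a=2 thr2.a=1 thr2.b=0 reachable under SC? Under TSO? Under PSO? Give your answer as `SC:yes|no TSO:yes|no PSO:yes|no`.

outcome vector order: (thr1.a,thr2.a,thr2.b)
SC (10): (1,0,0), (1,0,1), (1,0,2), (1,1,1), (1,1,2), (2,0,0), (2,0,1), (2,0,2), (2,1,1), (2,1,2)
TSO (10): (1,0,0), (1,0,1), (1,0,2), (1,1,1), (1,1,2), (2,0,0), (2,0,1), (2,0,2), (2,1,1), (2,1,2)
PSO (12): (1,0,0), (1,0,1), (1,0,2), (1,1,0), (1,1,1), (1,1,2), (2,0,0), (2,0,1), (2,0,2), (2,1,0), (2,1,1), (2,1,2)
target (2,1,0) ∈ {PSO}

SC:no TSO:no PSO:yes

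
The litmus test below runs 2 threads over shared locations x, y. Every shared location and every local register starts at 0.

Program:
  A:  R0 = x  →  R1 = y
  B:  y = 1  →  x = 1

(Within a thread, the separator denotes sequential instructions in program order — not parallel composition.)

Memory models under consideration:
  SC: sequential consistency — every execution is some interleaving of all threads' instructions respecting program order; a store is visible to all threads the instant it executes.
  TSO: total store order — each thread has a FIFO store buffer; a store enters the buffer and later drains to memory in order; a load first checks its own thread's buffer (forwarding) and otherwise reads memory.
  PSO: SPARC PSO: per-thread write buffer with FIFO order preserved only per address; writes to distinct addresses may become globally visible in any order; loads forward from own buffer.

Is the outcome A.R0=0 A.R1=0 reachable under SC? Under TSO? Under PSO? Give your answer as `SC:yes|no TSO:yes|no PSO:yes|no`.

outcome vector order: (A.R0,A.R1)
SC: 3 outcomes — {<0 0>; <0 1>; <1 1>}
TSO: 3 outcomes — {<0 0>; <0 1>; <1 1>}
PSO: 4 outcomes — {<0 0>; <0 1>; <1 0>; <1 1>}
target <0 0> ∈ {SC,TSO,PSO}

SC:yes TSO:yes PSO:yes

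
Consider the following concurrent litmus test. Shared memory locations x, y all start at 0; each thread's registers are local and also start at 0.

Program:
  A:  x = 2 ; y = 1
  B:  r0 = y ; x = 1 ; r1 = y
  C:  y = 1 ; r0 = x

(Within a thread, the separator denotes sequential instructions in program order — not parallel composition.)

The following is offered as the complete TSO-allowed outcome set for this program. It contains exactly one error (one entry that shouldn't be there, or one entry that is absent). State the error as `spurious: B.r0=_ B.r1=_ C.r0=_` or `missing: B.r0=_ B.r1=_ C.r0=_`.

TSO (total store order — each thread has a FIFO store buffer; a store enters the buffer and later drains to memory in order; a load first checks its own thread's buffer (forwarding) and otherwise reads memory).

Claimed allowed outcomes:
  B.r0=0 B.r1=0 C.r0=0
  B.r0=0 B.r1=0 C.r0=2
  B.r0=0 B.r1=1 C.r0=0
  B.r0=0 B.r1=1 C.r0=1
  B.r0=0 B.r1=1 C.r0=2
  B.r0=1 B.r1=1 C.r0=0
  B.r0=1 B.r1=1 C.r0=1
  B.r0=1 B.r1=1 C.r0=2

outcome vector order: (B.r0,B.r1,C.r0)
[TSO] allowed = {<0 0 0>, <0 0 1>, <0 0 2>, <0 1 0>, <0 1 1>, <0 1 2>, <1 1 0>, <1 1 1>, <1 1 2>}
TSO∖claimed = {<0 0 1>}

missing: B.r0=0 B.r1=0 C.r0=1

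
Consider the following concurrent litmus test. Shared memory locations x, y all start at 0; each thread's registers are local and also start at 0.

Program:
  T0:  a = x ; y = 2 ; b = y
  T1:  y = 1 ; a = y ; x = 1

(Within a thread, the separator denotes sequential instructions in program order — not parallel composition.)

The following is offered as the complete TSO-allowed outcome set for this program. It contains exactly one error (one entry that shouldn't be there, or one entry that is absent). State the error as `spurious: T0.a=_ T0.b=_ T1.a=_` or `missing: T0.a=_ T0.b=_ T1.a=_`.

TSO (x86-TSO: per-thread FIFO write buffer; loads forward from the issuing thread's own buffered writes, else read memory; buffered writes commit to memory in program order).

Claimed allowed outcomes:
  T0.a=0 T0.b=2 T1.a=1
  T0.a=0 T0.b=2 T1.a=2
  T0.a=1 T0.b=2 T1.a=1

outcome vector order: (T0.a,T0.b,T1.a)
under TSO → 0/1/1, 0/2/1, 0/2/2, 1/2/1
TSO∖claimed = {0/1/1}

missing: T0.a=0 T0.b=1 T1.a=1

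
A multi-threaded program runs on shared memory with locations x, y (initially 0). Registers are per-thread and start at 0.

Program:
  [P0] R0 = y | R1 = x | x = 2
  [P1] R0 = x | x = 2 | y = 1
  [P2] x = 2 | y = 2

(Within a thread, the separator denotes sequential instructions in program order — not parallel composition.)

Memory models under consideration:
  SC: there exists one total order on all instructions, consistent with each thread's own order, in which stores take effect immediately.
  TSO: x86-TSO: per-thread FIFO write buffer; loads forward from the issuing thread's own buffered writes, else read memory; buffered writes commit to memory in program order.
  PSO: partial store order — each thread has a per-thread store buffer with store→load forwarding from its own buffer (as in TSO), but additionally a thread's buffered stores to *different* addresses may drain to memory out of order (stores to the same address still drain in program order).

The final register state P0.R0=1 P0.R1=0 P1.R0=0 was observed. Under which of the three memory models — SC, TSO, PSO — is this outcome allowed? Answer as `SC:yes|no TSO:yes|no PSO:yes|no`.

outcome vector order: (P0.R0,P0.R1,P1.R0)
SC: 8 outcomes — {(0,0,0) (0,0,2) (0,2,0) (0,2,2) (1,2,0) (1,2,2) (2,2,0) (2,2,2)}
TSO: 8 outcomes — {(0,0,0) (0,0,2) (0,2,0) (0,2,2) (1,2,0) (1,2,2) (2,2,0) (2,2,2)}
PSO: 11 outcomes — {(0,0,0) (0,0,2) (0,2,0) (0,2,2) (1,0,0) (1,2,0) (1,2,2) (2,0,0) (2,0,2) (2,2,0) (2,2,2)}
target (1,0,0) ∈ {PSO}

SC:no TSO:no PSO:yes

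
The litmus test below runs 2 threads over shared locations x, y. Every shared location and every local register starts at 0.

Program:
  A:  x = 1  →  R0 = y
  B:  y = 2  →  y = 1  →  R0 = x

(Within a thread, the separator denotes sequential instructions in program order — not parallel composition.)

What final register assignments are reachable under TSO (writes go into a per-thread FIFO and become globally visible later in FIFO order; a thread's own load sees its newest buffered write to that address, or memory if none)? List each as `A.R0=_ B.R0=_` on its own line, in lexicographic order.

A.R0=0 B.R0=0
A.R0=0 B.R0=1
A.R0=1 B.R0=0
A.R0=1 B.R0=1
A.R0=2 B.R0=0
A.R0=2 B.R0=1

outcome vector order: (A.R0,B.R0)
|TSO outcomes| = 6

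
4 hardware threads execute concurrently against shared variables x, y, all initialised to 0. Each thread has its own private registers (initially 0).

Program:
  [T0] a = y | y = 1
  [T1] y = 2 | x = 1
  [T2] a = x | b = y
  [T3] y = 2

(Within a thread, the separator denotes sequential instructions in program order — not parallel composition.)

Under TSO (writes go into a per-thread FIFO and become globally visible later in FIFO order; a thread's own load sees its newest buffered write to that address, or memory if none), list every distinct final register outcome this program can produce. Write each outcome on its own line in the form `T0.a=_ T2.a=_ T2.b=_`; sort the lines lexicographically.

T0.a=0 T2.a=0 T2.b=0
T0.a=0 T2.a=0 T2.b=1
T0.a=0 T2.a=0 T2.b=2
T0.a=0 T2.a=1 T2.b=1
T0.a=0 T2.a=1 T2.b=2
T0.a=2 T2.a=0 T2.b=0
T0.a=2 T2.a=0 T2.b=1
T0.a=2 T2.a=0 T2.b=2
T0.a=2 T2.a=1 T2.b=1
T0.a=2 T2.a=1 T2.b=2

outcome vector order: (T0.a,T2.a,T2.b)
|TSO outcomes| = 10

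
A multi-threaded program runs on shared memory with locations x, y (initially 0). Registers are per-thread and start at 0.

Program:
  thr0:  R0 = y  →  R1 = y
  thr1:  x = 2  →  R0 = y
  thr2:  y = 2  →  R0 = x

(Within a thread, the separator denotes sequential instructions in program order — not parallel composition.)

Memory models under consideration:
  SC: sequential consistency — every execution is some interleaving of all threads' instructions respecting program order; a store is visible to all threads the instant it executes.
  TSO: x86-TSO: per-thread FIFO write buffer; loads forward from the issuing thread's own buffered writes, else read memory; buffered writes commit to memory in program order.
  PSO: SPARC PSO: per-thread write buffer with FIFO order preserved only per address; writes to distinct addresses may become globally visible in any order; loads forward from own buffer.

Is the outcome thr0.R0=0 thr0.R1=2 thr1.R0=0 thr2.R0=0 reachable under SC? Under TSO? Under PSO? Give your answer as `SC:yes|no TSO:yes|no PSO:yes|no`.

outcome vector order: (thr0.R0,thr0.R1,thr1.R0,thr2.R0)
SC (9): 0/0/0/2 0/0/2/0 0/0/2/2 0/2/0/2 0/2/2/0 0/2/2/2 2/2/0/2 2/2/2/0 2/2/2/2
TSO (12): 0/0/0/0 0/0/0/2 0/0/2/0 0/0/2/2 0/2/0/0 0/2/0/2 0/2/2/0 0/2/2/2 2/2/0/0 2/2/0/2 2/2/2/0 2/2/2/2
PSO (12): 0/0/0/0 0/0/0/2 0/0/2/0 0/0/2/2 0/2/0/0 0/2/0/2 0/2/2/0 0/2/2/2 2/2/0/0 2/2/0/2 2/2/2/0 2/2/2/2
target 0/2/0/0 ∈ {TSO,PSO}

SC:no TSO:yes PSO:yes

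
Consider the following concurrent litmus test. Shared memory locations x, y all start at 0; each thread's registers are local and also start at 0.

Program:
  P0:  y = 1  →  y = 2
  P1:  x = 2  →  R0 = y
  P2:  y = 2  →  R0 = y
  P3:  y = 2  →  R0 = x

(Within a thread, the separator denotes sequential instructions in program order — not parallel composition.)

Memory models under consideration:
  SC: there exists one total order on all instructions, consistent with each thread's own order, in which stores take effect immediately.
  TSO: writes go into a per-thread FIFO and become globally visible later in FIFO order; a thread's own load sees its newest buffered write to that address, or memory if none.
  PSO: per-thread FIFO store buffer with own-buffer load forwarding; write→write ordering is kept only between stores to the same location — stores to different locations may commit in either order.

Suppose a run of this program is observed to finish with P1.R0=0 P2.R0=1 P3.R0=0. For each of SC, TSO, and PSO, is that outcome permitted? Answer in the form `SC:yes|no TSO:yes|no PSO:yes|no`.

SC:no TSO:yes PSO:yes

outcome vector order: (P1.R0,P2.R0,P3.R0)
SC: 10 outcomes — {012, 022, 110, 112, 120, 122, 210, 212, 220, 222}
TSO: 12 outcomes — {010, 012, 020, 022, 110, 112, 120, 122, 210, 212, 220, 222}
PSO: 12 outcomes — {010, 012, 020, 022, 110, 112, 120, 122, 210, 212, 220, 222}
target 010 ∈ {TSO,PSO}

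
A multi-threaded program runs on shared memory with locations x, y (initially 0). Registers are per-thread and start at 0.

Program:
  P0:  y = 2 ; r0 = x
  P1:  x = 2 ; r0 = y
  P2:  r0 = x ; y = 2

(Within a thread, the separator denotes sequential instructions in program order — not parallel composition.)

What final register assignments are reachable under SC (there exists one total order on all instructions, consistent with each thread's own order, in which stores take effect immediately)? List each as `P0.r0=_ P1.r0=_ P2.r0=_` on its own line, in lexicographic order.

outcome vector order: (P0.r0,P1.r0,P2.r0)
|SC outcomes| = 6

P0.r0=0 P1.r0=2 P2.r0=0
P0.r0=0 P1.r0=2 P2.r0=2
P0.r0=2 P1.r0=0 P2.r0=0
P0.r0=2 P1.r0=0 P2.r0=2
P0.r0=2 P1.r0=2 P2.r0=0
P0.r0=2 P1.r0=2 P2.r0=2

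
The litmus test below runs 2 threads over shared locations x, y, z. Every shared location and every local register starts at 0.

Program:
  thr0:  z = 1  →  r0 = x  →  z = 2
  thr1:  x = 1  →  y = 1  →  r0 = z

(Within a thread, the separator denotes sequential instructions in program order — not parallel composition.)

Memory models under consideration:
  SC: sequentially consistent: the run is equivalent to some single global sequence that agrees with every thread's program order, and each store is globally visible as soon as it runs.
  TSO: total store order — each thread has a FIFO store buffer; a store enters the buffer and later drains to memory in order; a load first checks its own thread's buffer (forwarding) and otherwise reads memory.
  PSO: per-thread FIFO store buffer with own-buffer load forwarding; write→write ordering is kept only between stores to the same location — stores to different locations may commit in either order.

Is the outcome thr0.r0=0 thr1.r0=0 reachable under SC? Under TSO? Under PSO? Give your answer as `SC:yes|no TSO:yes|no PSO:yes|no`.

outcome vector order: (thr0.r0,thr1.r0)
under SC → <0 1> <0 2> <1 0> <1 1> <1 2>
under TSO → <0 0> <0 1> <0 2> <1 0> <1 1> <1 2>
under PSO → <0 0> <0 1> <0 2> <1 0> <1 1> <1 2>
target <0 0> ∈ {TSO,PSO}

SC:no TSO:yes PSO:yes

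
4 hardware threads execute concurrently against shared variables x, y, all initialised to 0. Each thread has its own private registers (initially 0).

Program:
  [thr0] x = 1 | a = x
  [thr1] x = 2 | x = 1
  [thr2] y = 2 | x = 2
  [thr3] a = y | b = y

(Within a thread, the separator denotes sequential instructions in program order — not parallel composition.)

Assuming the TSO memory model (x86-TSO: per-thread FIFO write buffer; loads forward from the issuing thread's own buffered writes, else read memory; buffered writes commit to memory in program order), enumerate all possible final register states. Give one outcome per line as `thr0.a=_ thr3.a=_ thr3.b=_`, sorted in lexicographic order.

outcome vector order: (thr0.a,thr3.a,thr3.b)
|TSO outcomes| = 6

thr0.a=1 thr3.a=0 thr3.b=0
thr0.a=1 thr3.a=0 thr3.b=2
thr0.a=1 thr3.a=2 thr3.b=2
thr0.a=2 thr3.a=0 thr3.b=0
thr0.a=2 thr3.a=0 thr3.b=2
thr0.a=2 thr3.a=2 thr3.b=2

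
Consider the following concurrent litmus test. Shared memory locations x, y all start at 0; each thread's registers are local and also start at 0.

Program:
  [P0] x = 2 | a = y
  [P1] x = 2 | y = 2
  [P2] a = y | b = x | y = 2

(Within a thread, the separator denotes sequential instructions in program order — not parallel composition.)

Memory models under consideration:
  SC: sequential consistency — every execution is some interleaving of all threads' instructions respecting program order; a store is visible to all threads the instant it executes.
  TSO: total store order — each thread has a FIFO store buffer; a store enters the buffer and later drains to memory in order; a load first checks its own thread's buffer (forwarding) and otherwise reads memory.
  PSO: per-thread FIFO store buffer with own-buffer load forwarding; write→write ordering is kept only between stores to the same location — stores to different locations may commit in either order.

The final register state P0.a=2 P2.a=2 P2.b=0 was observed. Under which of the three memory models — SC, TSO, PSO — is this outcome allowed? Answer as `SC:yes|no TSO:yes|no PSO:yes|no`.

SC:no TSO:no PSO:yes

outcome vector order: (P0.a,P2.a,P2.b)
SC (6): 0/0/0 0/0/2 0/2/2 2/0/0 2/0/2 2/2/2
TSO (6): 0/0/0 0/0/2 0/2/2 2/0/0 2/0/2 2/2/2
PSO (8): 0/0/0 0/0/2 0/2/0 0/2/2 2/0/0 2/0/2 2/2/0 2/2/2
target 2/2/0 ∈ {PSO}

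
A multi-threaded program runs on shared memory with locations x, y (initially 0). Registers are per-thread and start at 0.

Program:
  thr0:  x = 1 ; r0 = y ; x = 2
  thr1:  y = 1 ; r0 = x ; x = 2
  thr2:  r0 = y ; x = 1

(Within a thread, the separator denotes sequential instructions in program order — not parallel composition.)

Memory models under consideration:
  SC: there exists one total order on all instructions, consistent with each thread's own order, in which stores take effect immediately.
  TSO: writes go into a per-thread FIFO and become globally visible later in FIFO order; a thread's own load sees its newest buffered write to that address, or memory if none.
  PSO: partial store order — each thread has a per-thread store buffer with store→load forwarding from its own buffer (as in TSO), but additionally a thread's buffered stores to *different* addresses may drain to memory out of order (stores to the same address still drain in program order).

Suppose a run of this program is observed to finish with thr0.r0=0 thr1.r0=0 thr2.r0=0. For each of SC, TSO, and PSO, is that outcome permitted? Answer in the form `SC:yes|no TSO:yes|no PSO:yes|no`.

outcome vector order: (thr0.r0,thr1.r0,thr2.r0)
SC (10): 0/1/0; 0/1/1; 0/2/0; 0/2/1; 1/0/0; 1/0/1; 1/1/0; 1/1/1; 1/2/0; 1/2/1
TSO (12): 0/0/0; 0/0/1; 0/1/0; 0/1/1; 0/2/0; 0/2/1; 1/0/0; 1/0/1; 1/1/0; 1/1/1; 1/2/0; 1/2/1
PSO (12): 0/0/0; 0/0/1; 0/1/0; 0/1/1; 0/2/0; 0/2/1; 1/0/0; 1/0/1; 1/1/0; 1/1/1; 1/2/0; 1/2/1
target 0/0/0 ∈ {TSO,PSO}

SC:no TSO:yes PSO:yes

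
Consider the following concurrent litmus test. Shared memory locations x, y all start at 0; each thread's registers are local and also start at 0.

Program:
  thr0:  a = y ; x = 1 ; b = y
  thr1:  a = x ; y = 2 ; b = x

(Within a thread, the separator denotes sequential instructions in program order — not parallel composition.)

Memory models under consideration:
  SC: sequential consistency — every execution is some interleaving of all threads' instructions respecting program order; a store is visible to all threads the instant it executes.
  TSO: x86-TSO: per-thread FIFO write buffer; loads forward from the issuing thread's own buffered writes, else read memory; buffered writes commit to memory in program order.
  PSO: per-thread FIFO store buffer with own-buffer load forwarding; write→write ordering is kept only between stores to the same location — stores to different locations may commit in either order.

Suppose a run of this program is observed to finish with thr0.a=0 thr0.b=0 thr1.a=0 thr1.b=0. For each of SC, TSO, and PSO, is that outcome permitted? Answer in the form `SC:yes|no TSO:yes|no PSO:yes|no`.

SC:no TSO:yes PSO:yes

outcome vector order: (thr0.a,thr0.b,thr1.a,thr1.b)
[SC] allowed = {<0 0 0 1>, <0 0 1 1>, <0 2 0 0>, <0 2 0 1>, <0 2 1 1>, <2 2 0 0>, <2 2 0 1>}
[TSO] allowed = {<0 0 0 0>, <0 0 0 1>, <0 0 1 1>, <0 2 0 0>, <0 2 0 1>, <0 2 1 1>, <2 2 0 0>, <2 2 0 1>}
[PSO] allowed = {<0 0 0 0>, <0 0 0 1>, <0 0 1 1>, <0 2 0 0>, <0 2 0 1>, <0 2 1 1>, <2 2 0 0>, <2 2 0 1>}
target <0 0 0 0> ∈ {TSO,PSO}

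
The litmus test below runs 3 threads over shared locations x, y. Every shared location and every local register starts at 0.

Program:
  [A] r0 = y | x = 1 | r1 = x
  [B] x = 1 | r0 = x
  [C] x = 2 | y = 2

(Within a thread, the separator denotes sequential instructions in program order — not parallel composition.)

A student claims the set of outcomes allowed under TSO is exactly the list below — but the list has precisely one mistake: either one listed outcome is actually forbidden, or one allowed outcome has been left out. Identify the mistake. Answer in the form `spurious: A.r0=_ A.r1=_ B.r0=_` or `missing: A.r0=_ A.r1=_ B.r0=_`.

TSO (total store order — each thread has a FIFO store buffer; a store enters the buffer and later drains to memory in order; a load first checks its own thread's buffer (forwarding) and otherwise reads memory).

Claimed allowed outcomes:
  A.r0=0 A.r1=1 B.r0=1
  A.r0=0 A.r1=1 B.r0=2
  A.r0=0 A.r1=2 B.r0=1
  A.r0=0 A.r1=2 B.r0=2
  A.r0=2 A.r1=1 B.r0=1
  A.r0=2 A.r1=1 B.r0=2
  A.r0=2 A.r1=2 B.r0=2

outcome vector order: (A.r0,A.r1,B.r0)
TSO: 6 outcomes — {0/1/1, 0/1/2, 0/2/1, 0/2/2, 2/1/1, 2/1/2}
claimed∖TSO = {2/2/2}

spurious: A.r0=2 A.r1=2 B.r0=2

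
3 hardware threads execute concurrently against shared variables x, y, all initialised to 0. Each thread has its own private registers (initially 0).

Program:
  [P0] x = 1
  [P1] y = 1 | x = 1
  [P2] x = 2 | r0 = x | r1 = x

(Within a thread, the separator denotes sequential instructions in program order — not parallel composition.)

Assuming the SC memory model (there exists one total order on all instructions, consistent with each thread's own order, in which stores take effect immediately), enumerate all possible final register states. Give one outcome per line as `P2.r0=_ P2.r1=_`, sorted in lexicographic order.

P2.r0=1 P2.r1=1
P2.r0=2 P2.r1=1
P2.r0=2 P2.r1=2

outcome vector order: (P2.r0,P2.r1)
|SC outcomes| = 3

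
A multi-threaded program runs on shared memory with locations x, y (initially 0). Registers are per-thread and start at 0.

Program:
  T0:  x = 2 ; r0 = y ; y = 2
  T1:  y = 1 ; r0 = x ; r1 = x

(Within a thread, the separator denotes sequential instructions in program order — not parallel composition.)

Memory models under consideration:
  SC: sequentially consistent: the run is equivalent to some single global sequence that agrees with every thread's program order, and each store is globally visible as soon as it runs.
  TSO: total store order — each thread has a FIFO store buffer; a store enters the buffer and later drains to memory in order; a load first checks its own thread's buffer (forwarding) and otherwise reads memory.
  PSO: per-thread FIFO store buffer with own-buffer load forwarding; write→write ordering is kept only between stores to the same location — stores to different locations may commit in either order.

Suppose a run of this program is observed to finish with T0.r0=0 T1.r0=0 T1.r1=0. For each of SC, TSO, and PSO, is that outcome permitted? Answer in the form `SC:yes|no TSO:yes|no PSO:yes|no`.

SC:no TSO:yes PSO:yes

outcome vector order: (T0.r0,T1.r0,T1.r1)
SC (4): <0 2 2>, <1 0 0>, <1 0 2>, <1 2 2>
TSO (6): <0 0 0>, <0 0 2>, <0 2 2>, <1 0 0>, <1 0 2>, <1 2 2>
PSO (6): <0 0 0>, <0 0 2>, <0 2 2>, <1 0 0>, <1 0 2>, <1 2 2>
target <0 0 0> ∈ {TSO,PSO}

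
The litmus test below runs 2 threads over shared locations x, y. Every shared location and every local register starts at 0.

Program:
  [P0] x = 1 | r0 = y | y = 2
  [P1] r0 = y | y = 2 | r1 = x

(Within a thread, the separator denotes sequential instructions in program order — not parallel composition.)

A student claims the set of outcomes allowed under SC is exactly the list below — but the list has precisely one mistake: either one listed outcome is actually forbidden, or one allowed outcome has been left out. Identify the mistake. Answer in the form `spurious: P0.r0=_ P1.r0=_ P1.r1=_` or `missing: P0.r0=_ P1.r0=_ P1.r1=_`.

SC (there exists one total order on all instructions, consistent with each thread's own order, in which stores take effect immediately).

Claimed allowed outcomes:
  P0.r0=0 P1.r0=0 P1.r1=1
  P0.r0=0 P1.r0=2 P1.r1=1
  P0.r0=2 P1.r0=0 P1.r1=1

outcome vector order: (P0.r0,P1.r0,P1.r1)
SC: 4 outcomes — {(0,0,1), (0,2,1), (2,0,0), (2,0,1)}
SC∖claimed = {(2,0,0)}

missing: P0.r0=2 P1.r0=0 P1.r1=0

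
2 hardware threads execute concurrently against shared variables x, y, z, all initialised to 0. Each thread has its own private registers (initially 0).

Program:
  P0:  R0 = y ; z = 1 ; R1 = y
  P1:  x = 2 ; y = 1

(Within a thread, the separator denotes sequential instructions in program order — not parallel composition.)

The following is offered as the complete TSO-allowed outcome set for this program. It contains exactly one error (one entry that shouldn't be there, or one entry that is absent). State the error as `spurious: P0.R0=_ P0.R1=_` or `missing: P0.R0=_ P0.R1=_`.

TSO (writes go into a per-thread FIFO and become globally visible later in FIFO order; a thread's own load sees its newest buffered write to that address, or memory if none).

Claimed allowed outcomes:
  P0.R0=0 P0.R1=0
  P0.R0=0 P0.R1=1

outcome vector order: (P0.R0,P0.R1)
[TSO] allowed = {<0 0>; <0 1>; <1 1>}
TSO∖claimed = {<1 1>}

missing: P0.R0=1 P0.R1=1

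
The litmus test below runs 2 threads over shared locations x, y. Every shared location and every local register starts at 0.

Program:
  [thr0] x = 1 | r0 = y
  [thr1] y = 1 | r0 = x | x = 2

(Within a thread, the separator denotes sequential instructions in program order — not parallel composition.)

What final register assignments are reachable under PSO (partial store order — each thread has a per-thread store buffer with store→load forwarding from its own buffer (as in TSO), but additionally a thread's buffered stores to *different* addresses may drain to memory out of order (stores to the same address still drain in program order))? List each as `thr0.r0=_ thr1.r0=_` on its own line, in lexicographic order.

thr0.r0=0 thr1.r0=0
thr0.r0=0 thr1.r0=1
thr0.r0=1 thr1.r0=0
thr0.r0=1 thr1.r0=1

outcome vector order: (thr0.r0,thr1.r0)
|PSO outcomes| = 4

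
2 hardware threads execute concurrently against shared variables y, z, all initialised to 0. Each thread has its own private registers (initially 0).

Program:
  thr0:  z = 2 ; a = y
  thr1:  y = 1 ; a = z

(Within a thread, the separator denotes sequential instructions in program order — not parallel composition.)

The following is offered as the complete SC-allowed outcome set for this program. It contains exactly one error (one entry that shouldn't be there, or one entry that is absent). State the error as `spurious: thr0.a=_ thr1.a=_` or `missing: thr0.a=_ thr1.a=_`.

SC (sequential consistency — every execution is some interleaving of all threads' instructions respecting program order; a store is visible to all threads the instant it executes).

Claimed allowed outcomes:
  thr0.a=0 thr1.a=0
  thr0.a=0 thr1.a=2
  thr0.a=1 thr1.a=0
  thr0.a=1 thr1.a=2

spurious: thr0.a=0 thr1.a=0

outcome vector order: (thr0.a,thr1.a)
SC (3): (0,2), (1,0), (1,2)
claimed∖SC = {(0,0)}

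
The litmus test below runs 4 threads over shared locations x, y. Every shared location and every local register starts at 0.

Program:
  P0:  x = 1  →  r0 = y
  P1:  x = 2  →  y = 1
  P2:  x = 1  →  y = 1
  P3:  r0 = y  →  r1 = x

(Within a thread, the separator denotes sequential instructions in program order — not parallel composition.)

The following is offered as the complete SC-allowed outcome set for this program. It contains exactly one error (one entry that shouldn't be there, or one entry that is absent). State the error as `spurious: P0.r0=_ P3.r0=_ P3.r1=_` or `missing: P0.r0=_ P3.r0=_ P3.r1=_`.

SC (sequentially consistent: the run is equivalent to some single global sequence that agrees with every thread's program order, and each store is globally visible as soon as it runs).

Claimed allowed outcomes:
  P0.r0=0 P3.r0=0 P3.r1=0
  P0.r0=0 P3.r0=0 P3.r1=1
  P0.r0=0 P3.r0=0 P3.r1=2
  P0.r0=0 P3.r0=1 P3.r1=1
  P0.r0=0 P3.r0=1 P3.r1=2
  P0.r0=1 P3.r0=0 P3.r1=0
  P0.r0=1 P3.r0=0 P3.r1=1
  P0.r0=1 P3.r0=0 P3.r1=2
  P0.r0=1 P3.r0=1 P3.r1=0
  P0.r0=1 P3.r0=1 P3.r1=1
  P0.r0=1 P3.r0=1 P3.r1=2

outcome vector order: (P0.r0,P3.r0,P3.r1)
SC (10): (0,0,0) (0,0,1) (0,0,2) (0,1,1) (0,1,2) (1,0,0) (1,0,1) (1,0,2) (1,1,1) (1,1,2)
claimed∖SC = {(1,1,0)}

spurious: P0.r0=1 P3.r0=1 P3.r1=0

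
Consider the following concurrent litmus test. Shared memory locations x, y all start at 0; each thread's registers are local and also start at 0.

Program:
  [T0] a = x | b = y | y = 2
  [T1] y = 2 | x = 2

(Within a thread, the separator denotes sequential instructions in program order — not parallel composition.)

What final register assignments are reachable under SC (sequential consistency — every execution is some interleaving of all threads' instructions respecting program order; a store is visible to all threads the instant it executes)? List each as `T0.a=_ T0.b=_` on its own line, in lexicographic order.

outcome vector order: (T0.a,T0.b)
|SC outcomes| = 3

T0.a=0 T0.b=0
T0.a=0 T0.b=2
T0.a=2 T0.b=2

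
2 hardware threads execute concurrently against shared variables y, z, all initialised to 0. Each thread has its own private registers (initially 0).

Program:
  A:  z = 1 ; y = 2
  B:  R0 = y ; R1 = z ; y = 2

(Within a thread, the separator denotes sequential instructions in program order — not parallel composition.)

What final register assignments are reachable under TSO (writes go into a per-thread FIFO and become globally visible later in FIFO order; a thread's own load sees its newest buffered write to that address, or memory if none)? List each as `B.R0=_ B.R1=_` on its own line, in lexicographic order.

B.R0=0 B.R1=0
B.R0=0 B.R1=1
B.R0=2 B.R1=1

outcome vector order: (B.R0,B.R1)
|TSO outcomes| = 3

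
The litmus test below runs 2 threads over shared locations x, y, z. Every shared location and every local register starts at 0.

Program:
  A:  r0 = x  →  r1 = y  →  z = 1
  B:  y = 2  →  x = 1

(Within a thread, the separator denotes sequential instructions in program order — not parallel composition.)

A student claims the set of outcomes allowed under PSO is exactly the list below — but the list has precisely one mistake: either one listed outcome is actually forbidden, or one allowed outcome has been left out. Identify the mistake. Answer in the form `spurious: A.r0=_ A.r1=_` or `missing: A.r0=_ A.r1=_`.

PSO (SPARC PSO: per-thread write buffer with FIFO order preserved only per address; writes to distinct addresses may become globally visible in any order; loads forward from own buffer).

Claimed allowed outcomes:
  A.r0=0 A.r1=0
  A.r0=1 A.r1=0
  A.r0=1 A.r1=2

outcome vector order: (A.r0,A.r1)
PSO: 4 outcomes — {<0 0>; <0 2>; <1 0>; <1 2>}
PSO∖claimed = {<0 2>}

missing: A.r0=0 A.r1=2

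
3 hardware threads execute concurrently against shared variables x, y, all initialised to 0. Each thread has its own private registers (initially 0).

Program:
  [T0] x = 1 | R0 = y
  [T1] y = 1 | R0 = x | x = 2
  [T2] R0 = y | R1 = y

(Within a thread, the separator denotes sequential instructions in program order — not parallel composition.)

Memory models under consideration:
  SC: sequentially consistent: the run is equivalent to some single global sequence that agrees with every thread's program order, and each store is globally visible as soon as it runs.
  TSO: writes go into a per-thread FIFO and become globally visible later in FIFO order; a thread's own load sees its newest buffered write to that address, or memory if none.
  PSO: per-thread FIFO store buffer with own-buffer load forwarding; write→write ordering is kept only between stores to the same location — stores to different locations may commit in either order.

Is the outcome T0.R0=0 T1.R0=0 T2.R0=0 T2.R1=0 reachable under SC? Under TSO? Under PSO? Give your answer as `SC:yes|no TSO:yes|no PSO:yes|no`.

SC:no TSO:yes PSO:yes

outcome vector order: (T0.R0,T1.R0,T2.R0,T2.R1)
[SC] allowed = {0100; 0101; 0111; 1000; 1001; 1011; 1100; 1101; 1111}
[TSO] allowed = {0000; 0001; 0011; 0100; 0101; 0111; 1000; 1001; 1011; 1100; 1101; 1111}
[PSO] allowed = {0000; 0001; 0011; 0100; 0101; 0111; 1000; 1001; 1011; 1100; 1101; 1111}
target 0000 ∈ {TSO,PSO}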